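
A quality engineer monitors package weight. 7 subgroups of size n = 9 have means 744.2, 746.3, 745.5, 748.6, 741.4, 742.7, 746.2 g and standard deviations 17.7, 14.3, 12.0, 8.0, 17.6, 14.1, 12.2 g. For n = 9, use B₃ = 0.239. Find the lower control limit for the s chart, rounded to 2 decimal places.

3.27

s̄ = (17.7 + 14.3 + 12.0 + 8.0 + 17.6 + 14.1 + 12.2) / 7 = 13.7000
LCL_s = B₃·s̄ = 0.239 × 13.7000 = 3.2743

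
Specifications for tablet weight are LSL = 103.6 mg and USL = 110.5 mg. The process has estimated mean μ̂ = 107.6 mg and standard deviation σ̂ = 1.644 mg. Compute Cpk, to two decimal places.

Cpu = (USL − μ̂) / (3σ̂) = (110.5 − 107.6) / (3 × 1.644) = 0.5880; Cpl = (μ̂ − LSL) / (3σ̂) = (107.6 − 103.6) / (3 × 1.644) = 0.8110; Cpk = min(Cpu, Cpl) = 0.5880

0.59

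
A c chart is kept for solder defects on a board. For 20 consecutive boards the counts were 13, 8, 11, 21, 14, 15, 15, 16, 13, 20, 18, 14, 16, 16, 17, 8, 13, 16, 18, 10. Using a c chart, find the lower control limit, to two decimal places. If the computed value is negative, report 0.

c̄ = (13 + 8 + 11 + 21 + 14 + 15 + 15 + 16 + 13 + 20 + 18 + 14 + 16 + 16 + 17 + 8 + 13 + 16 + 18 + 10) / 20 = 292 / 20 = 14.6000
LCL = c̄ − 3√c̄ = 14.6000 − 3 × 3.8210 = 3.1370

3.14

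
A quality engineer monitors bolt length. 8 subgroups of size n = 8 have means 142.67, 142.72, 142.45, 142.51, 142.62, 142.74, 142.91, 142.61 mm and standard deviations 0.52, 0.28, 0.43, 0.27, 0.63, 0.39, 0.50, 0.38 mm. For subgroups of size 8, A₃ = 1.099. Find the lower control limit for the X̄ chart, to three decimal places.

X̄̄ = (142.67 + 142.72 + 142.45 + 142.51 + 142.62 + 142.74 + 142.91 + 142.61) / 8 = 142.6538
s̄ = (0.52 + 0.28 + 0.43 + 0.27 + 0.63 + 0.39 + 0.50 + 0.38) / 8 = 0.4250
LCL = X̄̄ − A₃·s̄ = 142.6538 − 1.099 × 0.4250 = 142.1867

142.187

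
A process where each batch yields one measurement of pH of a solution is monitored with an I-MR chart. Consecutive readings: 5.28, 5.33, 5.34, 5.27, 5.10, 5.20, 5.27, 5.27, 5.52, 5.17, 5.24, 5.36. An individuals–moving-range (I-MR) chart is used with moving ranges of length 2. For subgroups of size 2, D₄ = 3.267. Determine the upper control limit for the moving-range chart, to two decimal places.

0.37

Moving ranges: 0.05, 0.01, 0.07, 0.17, 0.10, 0.07, 0.00, 0.25, 0.35, 0.07, 0.12; M̄R̄ = 1.2600 / 11 = 0.1145
UCL_MR = D₄·M̄R̄ = 3.267 × 0.1145 = 0.3742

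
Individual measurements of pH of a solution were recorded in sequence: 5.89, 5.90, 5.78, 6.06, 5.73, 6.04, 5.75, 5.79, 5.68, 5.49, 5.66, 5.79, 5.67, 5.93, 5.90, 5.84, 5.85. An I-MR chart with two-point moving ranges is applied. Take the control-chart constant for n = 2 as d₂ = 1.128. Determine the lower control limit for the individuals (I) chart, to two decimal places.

X̄ = (5.89 + 5.90 + 5.78 + 6.06 + 5.73 + 6.04 + 5.75 + 5.79 + 5.68 + 5.49 + 5.66 + 5.79 + 5.67 + 5.93 + 5.90 + 5.84 + 5.85) / 17 = 5.8088
Moving ranges: 0.01, 0.12, 0.28, 0.33, 0.31, 0.29, 0.04, 0.11, 0.19, 0.17, 0.13, 0.12, 0.26, 0.03, 0.06, 0.01; M̄R̄ = 2.4600 / 16 = 0.1537
LCL = X̄ − 3·M̄R̄/d₂ = 5.8088 − 3 × 0.1537 / 1.128 = 5.3999

5.40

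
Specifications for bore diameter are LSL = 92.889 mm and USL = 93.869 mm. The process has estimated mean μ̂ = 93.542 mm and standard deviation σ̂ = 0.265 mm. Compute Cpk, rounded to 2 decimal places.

0.41

Cpu = (USL − μ̂) / (3σ̂) = (93.869 − 93.542) / (3 × 0.265) = 0.4113; Cpl = (μ̂ − LSL) / (3σ̂) = (93.542 − 92.889) / (3 × 0.265) = 0.8214; Cpk = min(Cpu, Cpl) = 0.4113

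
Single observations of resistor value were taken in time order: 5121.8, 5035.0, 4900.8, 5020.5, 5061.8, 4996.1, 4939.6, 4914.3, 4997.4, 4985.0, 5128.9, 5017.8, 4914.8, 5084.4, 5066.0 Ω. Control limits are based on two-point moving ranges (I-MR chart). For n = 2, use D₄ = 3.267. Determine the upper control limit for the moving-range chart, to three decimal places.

273.261

Moving ranges: 86.8, 134.2, 119.7, 41.3, 65.7, 56.5, 25.3, 83.1, 12.4, 143.9, 111.1, 103.0, 169.6, 18.4; M̄R̄ = 1171.0000 / 14 = 83.6429
UCL_MR = D₄·M̄R̄ = 3.267 × 83.6429 = 273.2612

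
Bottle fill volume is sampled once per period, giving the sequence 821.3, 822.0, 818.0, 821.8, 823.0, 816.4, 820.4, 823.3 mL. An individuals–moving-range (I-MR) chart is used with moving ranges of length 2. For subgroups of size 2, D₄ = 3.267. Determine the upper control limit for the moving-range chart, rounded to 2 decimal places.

10.83

Moving ranges: 0.7, 4.0, 3.8, 1.2, 6.6, 4.0, 2.9; M̄R̄ = 23.2000 / 7 = 3.3143
UCL_MR = D₄·M̄R̄ = 3.267 × 3.3143 = 10.8278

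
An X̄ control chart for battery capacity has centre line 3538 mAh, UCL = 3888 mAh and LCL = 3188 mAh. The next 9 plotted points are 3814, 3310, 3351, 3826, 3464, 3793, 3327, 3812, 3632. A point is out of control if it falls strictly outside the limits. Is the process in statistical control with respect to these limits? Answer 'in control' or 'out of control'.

All 9 points lie within [3188, 3888].

in control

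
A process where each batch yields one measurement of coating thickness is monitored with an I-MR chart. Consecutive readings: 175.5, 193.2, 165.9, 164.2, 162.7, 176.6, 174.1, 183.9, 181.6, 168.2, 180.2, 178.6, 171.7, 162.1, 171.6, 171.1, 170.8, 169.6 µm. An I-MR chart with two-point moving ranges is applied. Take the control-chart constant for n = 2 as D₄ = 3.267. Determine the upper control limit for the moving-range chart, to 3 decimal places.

Moving ranges: 17.7, 27.3, 1.7, 1.5, 13.9, 2.5, 9.8, 2.3, 13.4, 12.0, 1.6, 6.9, 9.6, 9.5, 0.5, 0.3, 1.2; M̄R̄ = 131.7000 / 17 = 7.7471
UCL_MR = D₄·M̄R̄ = 3.267 × 7.7471 = 25.3096

25.310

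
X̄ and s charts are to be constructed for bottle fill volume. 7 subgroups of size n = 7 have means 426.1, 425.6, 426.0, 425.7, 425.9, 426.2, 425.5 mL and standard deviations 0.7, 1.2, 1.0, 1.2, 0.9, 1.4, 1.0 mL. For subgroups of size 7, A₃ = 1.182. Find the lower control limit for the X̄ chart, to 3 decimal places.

424.608

X̄̄ = (426.1 + 425.6 + 426.0 + 425.7 + 425.9 + 426.2 + 425.5) / 7 = 425.8571
s̄ = (0.7 + 1.2 + 1.0 + 1.2 + 0.9 + 1.4 + 1.0) / 7 = 1.0571
LCL = X̄̄ − A₃·s̄ = 425.8571 − 1.182 × 1.0571 = 424.6076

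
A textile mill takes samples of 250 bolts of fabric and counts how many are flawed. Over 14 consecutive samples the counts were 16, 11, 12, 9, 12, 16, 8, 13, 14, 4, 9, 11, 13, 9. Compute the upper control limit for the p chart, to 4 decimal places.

0.0841

p̄ = Σdᵢ / (k·n) = 157 / (14 × 250) = 0.04486
UCL = p̄ + 3·√(p̄(1−p̄)/n) = 0.04486 + 3 × √(0.04486×0.95514/250) = 0.04486 + 3 × 0.01309 = 0.08413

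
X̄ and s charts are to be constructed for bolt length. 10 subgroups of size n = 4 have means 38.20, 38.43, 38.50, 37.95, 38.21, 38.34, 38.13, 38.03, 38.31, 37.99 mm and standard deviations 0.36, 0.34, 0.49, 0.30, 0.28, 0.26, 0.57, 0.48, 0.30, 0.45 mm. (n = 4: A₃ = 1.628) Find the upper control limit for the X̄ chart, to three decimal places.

X̄̄ = (38.20 + 38.43 + 38.50 + 37.95 + 38.21 + 38.34 + 38.13 + 38.03 + 38.31 + 37.99) / 10 = 38.2090
s̄ = (0.36 + 0.34 + 0.49 + 0.30 + 0.28 + 0.26 + 0.57 + 0.48 + 0.30 + 0.45) / 10 = 0.3830
UCL = X̄̄ + A₃·s̄ = 38.2090 + 1.628 × 0.3830 = 38.8325

38.833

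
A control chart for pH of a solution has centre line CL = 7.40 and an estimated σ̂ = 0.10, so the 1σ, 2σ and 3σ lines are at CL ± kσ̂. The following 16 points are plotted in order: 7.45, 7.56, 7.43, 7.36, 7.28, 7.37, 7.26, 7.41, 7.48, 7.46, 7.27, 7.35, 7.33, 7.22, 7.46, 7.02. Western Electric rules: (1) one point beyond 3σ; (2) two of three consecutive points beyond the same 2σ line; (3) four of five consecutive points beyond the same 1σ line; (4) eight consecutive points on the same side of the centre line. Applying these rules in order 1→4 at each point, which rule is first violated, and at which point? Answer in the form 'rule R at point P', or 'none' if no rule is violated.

Zone of each point (C = within 1σ̂, B = 1σ̂–2σ̂, A = 2σ̂–3σ̂, * = beyond 3σ̂; sign = side of CL): 1:+C, 2:+B, 3:+C, 4:-C, 5:-B, 6:-C, 7:-B, 8:+C, 9:+C, 10:+C, 11:-B, 12:-C, 13:-C, 14:-B, 15:+C, 16:-*
Rule 1 (one point beyond the 3σ limits) is satisfied at point 16.

rule 1 at point 16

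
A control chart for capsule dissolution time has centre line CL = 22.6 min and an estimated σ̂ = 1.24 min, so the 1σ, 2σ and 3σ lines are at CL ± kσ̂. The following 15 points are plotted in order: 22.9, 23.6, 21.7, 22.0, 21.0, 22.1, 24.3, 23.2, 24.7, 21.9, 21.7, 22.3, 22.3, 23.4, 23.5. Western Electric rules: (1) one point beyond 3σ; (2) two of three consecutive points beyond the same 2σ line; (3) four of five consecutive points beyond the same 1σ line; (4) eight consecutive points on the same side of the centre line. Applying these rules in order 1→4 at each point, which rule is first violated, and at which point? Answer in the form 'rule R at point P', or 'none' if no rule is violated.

none

Zone of each point (C = within 1σ̂, B = 1σ̂–2σ̂, A = 2σ̂–3σ̂, * = beyond 3σ̂; sign = side of CL): 1:+C, 2:+C, 3:-C, 4:-C, 5:-B, 6:-C, 7:+B, 8:+C, 9:+B, 10:-C, 11:-C, 12:-C, 13:-C, 14:+C, 15:+C
No rule fires across all 15 points.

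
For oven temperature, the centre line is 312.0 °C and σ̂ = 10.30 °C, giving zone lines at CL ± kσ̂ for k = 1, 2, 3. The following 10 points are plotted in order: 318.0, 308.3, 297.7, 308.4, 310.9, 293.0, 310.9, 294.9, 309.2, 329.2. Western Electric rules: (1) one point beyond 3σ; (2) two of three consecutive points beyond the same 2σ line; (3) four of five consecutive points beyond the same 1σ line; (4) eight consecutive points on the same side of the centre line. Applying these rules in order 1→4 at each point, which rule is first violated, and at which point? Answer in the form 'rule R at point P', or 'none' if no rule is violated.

rule 4 at point 9

Zone of each point (C = within 1σ̂, B = 1σ̂–2σ̂, A = 2σ̂–3σ̂, * = beyond 3σ̂; sign = side of CL): 1:+C, 2:-C, 3:-B, 4:-C, 5:-C, 6:-B, 7:-C, 8:-B, 9:-C, 10:+B
Rule 4 (eight consecutive points on the same side of the centre line) is satisfied at point 9.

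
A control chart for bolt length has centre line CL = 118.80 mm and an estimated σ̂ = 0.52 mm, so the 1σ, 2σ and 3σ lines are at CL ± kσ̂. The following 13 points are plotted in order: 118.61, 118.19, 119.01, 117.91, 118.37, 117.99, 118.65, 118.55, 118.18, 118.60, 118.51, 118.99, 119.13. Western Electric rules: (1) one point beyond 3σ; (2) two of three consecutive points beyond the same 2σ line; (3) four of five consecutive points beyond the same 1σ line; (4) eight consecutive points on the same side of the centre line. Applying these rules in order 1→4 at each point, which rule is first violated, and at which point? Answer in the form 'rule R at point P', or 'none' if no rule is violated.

Zone of each point (C = within 1σ̂, B = 1σ̂–2σ̂, A = 2σ̂–3σ̂, * = beyond 3σ̂; sign = side of CL): 1:-C, 2:-B, 3:+C, 4:-B, 5:-C, 6:-B, 7:-C, 8:-C, 9:-B, 10:-C, 11:-C, 12:+C, 13:+C
Rule 4 (eight consecutive points on the same side of the centre line) is satisfied at point 11.

rule 4 at point 11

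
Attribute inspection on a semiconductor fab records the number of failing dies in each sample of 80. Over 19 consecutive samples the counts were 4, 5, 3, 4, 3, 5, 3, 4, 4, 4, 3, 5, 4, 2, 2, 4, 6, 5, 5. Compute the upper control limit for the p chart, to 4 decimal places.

p̄ = Σdᵢ / (k·n) = 75 / (19 × 80) = 0.04934
UCL = p̄ + 3·√(p̄(1−p̄)/n) = 0.04934 + 3 × √(0.04934×0.95066/80) = 0.04934 + 3 × 0.02421 = 0.12199

0.1220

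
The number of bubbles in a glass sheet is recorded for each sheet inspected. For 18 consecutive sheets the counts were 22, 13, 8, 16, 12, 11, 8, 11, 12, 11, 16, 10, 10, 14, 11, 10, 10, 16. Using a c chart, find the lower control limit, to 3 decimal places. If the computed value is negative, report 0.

1.766

c̄ = (22 + 13 + 8 + 16 + 12 + 11 + 8 + 11 + 12 + 11 + 16 + 10 + 10 + 14 + 11 + 10 + 10 + 16) / 18 = 221 / 18 = 12.2778
LCL = c̄ − 3√c̄ = 12.2778 − 3 × 3.5040 = 1.7659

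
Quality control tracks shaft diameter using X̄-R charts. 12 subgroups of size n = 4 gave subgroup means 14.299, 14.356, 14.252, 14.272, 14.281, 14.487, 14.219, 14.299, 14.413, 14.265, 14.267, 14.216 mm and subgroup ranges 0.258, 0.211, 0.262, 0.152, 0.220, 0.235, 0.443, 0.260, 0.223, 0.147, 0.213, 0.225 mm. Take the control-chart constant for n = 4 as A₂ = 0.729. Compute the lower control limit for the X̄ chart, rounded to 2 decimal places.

X̄̄ = (14.299 + 14.356 + 14.252 + 14.272 + 14.281 + 14.487 + 14.219 + 14.299 + 14.413 + 14.265 + 14.267 + 14.216) / 12 = 171.6260 / 12 = 14.3022
R̄ = (0.258 + 0.211 + 0.262 + 0.152 + 0.220 + 0.235 + 0.443 + 0.260 + 0.223 + 0.147 + 0.213 + 0.225) / 12 = 2.8490 / 12 = 0.2374
LCL = X̄̄ − A₂·R̄ = 14.3022 − 0.729 × 0.2374 = 14.1291

14.13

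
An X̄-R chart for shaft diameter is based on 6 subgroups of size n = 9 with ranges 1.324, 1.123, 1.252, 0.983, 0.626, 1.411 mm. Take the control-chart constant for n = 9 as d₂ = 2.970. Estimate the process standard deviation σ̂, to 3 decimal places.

R̄ = (1.324 + 1.123 + 1.252 + 0.983 + 0.626 + 1.411) / 6 = 1.1198
σ̂ = R̄ / d₂ = 1.1198 / 2.970 = 0.3770

0.377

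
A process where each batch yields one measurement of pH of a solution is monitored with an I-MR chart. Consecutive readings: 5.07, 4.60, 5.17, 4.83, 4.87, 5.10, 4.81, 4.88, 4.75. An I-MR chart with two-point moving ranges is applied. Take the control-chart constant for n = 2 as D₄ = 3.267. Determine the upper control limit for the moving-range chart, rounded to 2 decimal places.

Moving ranges: 0.47, 0.57, 0.34, 0.04, 0.23, 0.29, 0.07, 0.13; M̄R̄ = 2.1400 / 8 = 0.2675
UCL_MR = D₄·M̄R̄ = 3.267 × 0.2675 = 0.8739

0.87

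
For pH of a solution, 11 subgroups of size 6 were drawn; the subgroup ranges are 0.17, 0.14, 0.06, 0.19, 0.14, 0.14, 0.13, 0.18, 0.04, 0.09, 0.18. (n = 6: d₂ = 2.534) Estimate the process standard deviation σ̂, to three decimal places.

0.052

R̄ = (0.17 + 0.14 + 0.06 + 0.19 + 0.14 + 0.14 + 0.13 + 0.18 + 0.04 + 0.09 + 0.18) / 11 = 0.1327
σ̂ = R̄ / d₂ = 0.1327 / 2.534 = 0.0524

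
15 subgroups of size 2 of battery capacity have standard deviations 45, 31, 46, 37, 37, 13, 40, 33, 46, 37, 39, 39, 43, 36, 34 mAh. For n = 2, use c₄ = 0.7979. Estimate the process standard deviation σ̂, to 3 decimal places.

46.455

s̄ = (45 + 31 + 46 + 37 + 37 + 13 + 40 + 33 + 46 + 37 + 39 + 39 + 43 + 36 + 34) / 15 = 37.0667
σ̂ = s̄ / c₄ = 37.0667 / 0.7979 = 46.4553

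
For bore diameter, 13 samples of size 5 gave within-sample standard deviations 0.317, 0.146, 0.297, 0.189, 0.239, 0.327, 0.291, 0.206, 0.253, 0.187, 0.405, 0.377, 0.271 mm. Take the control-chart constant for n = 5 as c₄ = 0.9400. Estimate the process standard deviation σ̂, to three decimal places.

s̄ = (0.317 + 0.146 + 0.297 + 0.189 + 0.239 + 0.327 + 0.291 + 0.206 + 0.253 + 0.187 + 0.405 + 0.377 + 0.271) / 13 = 0.2696
σ̂ = s̄ / c₄ = 0.2696 / 0.9400 = 0.2868

0.287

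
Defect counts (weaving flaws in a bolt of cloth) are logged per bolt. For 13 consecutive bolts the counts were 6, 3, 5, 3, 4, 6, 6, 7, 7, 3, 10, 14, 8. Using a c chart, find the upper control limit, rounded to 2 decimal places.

13.84

c̄ = (6 + 3 + 5 + 3 + 4 + 6 + 6 + 7 + 7 + 3 + 10 + 14 + 8) / 13 = 82 / 13 = 6.3077
UCL = c̄ + 3√c̄ = 6.3077 + 3 × √6.3077 = 6.3077 + 3 × 2.5115 = 13.8422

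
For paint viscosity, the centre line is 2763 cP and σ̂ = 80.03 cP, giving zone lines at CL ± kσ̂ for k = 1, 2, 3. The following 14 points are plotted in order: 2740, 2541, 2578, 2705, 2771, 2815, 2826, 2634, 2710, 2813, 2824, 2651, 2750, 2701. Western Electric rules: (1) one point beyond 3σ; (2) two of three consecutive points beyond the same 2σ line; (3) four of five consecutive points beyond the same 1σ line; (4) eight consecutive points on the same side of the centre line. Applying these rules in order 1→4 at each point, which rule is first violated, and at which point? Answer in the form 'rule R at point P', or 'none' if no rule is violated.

rule 2 at point 3

Zone of each point (C = within 1σ̂, B = 1σ̂–2σ̂, A = 2σ̂–3σ̂, * = beyond 3σ̂; sign = side of CL): 1:-C, 2:-A, 3:-A, 4:-C, 5:+C, 6:+C, 7:+C, 8:-B, 9:-C, 10:+C, 11:+C, 12:-B, 13:-C, 14:-C
Rule 2 (two of three consecutive points beyond the same 2σ limit) is satisfied at point 3.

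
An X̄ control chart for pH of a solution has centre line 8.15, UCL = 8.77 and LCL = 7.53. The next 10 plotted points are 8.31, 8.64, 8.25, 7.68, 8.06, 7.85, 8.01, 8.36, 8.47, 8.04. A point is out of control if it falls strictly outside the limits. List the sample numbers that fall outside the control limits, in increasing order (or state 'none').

none

All 10 points lie within [7.53, 8.77].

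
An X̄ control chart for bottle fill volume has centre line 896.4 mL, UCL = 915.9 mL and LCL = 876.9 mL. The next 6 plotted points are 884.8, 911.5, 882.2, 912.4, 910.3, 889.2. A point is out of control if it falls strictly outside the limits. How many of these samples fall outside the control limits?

0

All 6 points lie within [876.9, 915.9].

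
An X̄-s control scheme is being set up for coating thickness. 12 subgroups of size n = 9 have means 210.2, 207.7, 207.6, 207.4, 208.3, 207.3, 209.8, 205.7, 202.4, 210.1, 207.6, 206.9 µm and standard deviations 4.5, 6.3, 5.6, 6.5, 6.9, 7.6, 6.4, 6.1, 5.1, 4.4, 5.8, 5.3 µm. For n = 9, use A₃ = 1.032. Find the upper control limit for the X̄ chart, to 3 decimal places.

X̄̄ = (210.2 + 207.7 + 207.6 + 207.4 + 208.3 + 207.3 + 209.8 + 205.7 + 202.4 + 210.1 + 207.6 + 206.9) / 12 = 207.5833
s̄ = (4.5 + 6.3 + 5.6 + 6.5 + 6.9 + 7.6 + 6.4 + 6.1 + 5.1 + 4.4 + 5.8 + 5.3) / 12 = 5.8750
UCL = X̄̄ + A₃·s̄ = 207.5833 + 1.032 × 5.8750 = 213.6463

213.646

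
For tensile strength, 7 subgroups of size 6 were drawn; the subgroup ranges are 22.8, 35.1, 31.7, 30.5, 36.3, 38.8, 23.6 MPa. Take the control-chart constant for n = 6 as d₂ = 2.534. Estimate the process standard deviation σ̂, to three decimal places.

R̄ = (22.8 + 35.1 + 31.7 + 30.5 + 36.3 + 38.8 + 23.6) / 7 = 31.2571
σ̂ = R̄ / d₂ = 31.2571 / 2.534 = 12.3351

12.335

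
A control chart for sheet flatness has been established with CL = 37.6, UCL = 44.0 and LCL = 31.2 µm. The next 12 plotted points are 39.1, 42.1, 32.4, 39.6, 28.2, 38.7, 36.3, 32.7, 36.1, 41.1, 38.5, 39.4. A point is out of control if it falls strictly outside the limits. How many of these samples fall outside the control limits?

1

Compare each point to [31.2, 44.0]: sample 5 = 28.2 < LCL.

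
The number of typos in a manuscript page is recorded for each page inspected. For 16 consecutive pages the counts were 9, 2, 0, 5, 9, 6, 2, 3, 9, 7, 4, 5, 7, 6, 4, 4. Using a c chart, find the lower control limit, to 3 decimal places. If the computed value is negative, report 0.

0.000

c̄ = (9 + 2 + 0 + 5 + 9 + 6 + 2 + 3 + 9 + 7 + 4 + 5 + 7 + 6 + 4 + 4) / 16 = 82 / 16 = 5.1250
LCL = c̄ − 3√c̄ = 5.1250 − 3 × 2.2638 = -1.6665 → 0 (cannot be negative)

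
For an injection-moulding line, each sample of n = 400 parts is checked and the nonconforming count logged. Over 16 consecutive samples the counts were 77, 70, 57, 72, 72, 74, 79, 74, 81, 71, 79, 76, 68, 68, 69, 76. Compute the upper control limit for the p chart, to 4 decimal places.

p̄ = Σdᵢ / (k·n) = 1163 / (16 × 400) = 0.18172
UCL = p̄ + 3·√(p̄(1−p̄)/n) = 0.18172 + 3 × √(0.18172×0.81828/400) = 0.18172 + 3 × 0.01928 = 0.23956

0.2396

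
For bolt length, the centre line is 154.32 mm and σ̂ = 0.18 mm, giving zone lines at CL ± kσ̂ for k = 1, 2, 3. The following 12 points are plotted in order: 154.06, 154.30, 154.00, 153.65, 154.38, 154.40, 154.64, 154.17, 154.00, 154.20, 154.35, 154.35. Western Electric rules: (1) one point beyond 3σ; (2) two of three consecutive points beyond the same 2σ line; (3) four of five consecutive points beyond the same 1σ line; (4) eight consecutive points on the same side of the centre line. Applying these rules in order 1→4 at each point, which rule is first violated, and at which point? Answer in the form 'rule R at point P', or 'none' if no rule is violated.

rule 1 at point 4

Zone of each point (C = within 1σ̂, B = 1σ̂–2σ̂, A = 2σ̂–3σ̂, * = beyond 3σ̂; sign = side of CL): 1:-B, 2:-C, 3:-B, 4:-*, 5:+C, 6:+C, 7:+B, 8:-C, 9:-B, 10:-C, 11:+C, 12:+C
Rule 1 (one point beyond the 3σ limits) is satisfied at point 4.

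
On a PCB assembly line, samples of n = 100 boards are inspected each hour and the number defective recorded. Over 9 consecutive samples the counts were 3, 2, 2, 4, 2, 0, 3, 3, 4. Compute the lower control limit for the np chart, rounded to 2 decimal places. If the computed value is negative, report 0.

p̄ = Σdᵢ / (k·n) = 23 / (9 × 100) = 0.02556
LCL = np̄ − 3·√(np̄(1−p̄)) = 2.5556 − 3 × 1.5781 = -2.1786 → 0 (negative, so LCL = 0)

0.00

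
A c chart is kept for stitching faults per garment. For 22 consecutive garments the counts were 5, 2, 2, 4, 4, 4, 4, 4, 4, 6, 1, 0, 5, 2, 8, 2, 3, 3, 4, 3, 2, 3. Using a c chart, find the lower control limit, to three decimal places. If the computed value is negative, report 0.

0.000

c̄ = (5 + 2 + 2 + 4 + 4 + 4 + 4 + 4 + 4 + 6 + 1 + 0 + 5 + 2 + 8 + 2 + 3 + 3 + 4 + 3 + 2 + 3) / 22 = 75 / 22 = 3.4091
LCL = c̄ − 3√c̄ = 3.4091 − 3 × 1.8464 = -2.1300 → 0 (cannot be negative)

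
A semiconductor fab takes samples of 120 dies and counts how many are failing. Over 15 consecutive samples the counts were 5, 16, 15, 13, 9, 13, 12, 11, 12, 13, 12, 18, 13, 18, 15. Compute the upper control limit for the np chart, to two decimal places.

23.21

p̄ = Σdᵢ / (k·n) = 195 / (15 × 120) = 0.10833
UCL = np̄ + 3·√(np̄(1−p̄)) = 13.0000 + 3 × √(13.0000×0.89167) = 13.0000 + 3 × 3.4047 = 23.2140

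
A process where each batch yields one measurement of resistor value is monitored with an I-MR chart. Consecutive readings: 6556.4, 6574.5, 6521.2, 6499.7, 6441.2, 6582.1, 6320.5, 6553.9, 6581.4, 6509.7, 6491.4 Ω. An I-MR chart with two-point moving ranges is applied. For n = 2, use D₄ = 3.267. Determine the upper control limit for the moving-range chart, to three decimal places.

Moving ranges: 18.1, 53.3, 21.5, 58.5, 140.9, 261.6, 233.4, 27.5, 71.7, 18.3; M̄R̄ = 904.8000 / 10 = 90.4800
UCL_MR = D₄·M̄R̄ = 3.267 × 90.4800 = 295.5982

295.598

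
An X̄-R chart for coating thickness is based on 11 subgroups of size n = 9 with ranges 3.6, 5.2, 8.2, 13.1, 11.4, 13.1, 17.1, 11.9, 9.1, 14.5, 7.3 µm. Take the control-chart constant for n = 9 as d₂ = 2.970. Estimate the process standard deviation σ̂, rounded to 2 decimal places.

R̄ = (3.6 + 5.2 + 8.2 + 13.1 + 11.4 + 13.1 + 17.1 + 11.9 + 9.1 + 14.5 + 7.3) / 11 = 10.4091
σ̂ = R̄ / d₂ = 10.4091 / 2.970 = 3.5047

3.50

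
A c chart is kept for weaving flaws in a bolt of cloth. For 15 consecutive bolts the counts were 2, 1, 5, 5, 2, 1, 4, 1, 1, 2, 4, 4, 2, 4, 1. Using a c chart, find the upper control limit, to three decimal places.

c̄ = (2 + 1 + 5 + 5 + 2 + 1 + 4 + 1 + 1 + 2 + 4 + 4 + 2 + 4 + 1) / 15 = 39 / 15 = 2.6000
UCL = c̄ + 3√c̄ = 2.6000 + 3 × √2.6000 = 2.6000 + 3 × 1.6125 = 7.4374

7.437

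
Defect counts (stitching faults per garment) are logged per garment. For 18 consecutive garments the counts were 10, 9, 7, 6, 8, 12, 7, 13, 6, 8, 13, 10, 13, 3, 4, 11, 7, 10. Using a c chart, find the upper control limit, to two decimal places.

17.58

c̄ = (10 + 9 + 7 + 6 + 8 + 12 + 7 + 13 + 6 + 8 + 13 + 10 + 13 + 3 + 4 + 11 + 7 + 10) / 18 = 157 / 18 = 8.7222
UCL = c̄ + 3√c̄ = 8.7222 + 3 × √8.7222 = 8.7222 + 3 × 2.9533 = 17.5822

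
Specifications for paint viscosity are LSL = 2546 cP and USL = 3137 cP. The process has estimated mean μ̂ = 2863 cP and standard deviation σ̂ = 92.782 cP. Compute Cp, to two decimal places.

Cp = (USL − LSL) / (6σ̂) = (3137 − 2546) / (6 × 92.782) = 591.0000 / 556.6920 = 1.0616

1.06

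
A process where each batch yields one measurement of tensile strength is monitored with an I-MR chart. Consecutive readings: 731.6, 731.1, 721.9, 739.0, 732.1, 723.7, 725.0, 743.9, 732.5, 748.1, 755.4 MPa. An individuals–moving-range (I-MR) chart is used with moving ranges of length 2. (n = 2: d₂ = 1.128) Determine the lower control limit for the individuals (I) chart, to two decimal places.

X̄ = (731.6 + 731.1 + 721.9 + 739.0 + 732.1 + 723.7 + 725.0 + 743.9 + 732.5 + 748.1 + 755.4) / 11 = 734.9364
Moving ranges: 0.5, 9.2, 17.1, 6.9, 8.4, 1.3, 18.9, 11.4, 15.6, 7.3; M̄R̄ = 96.6000 / 10 = 9.6600
LCL = X̄ − 3·M̄R̄/d₂ = 734.9364 − 3 × 9.6600 / 1.128 = 709.2449

709.24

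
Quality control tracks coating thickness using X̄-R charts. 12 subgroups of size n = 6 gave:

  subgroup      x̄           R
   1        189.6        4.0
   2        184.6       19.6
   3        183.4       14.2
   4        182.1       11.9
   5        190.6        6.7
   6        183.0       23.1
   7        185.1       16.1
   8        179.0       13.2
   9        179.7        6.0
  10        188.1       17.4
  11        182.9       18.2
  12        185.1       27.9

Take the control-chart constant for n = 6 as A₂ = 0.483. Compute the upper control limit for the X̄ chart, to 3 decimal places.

191.610

X̄̄ = (189.6 + 184.6 + 183.4 + 182.1 + 190.6 + 183.0 + 185.1 + 179.0 + 179.7 + 188.1 + 182.9 + 185.1) / 12 = 2213.2000 / 12 = 184.4333
R̄ = (4.0 + 19.6 + 14.2 + 11.9 + 6.7 + 23.1 + 16.1 + 13.2 + 6.0 + 17.4 + 18.2 + 27.9) / 12 = 178.3000 / 12 = 14.8583
UCL = X̄̄ + A₂·R̄ = 184.4333 + 0.483 × 14.8583 = 191.6099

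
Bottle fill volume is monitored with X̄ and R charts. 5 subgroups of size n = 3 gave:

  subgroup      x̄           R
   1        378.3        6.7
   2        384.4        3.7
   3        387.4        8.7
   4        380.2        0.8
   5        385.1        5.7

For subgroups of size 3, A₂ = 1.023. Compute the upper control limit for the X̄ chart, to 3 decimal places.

388.318

X̄̄ = (378.3 + 384.4 + 387.4 + 380.2 + 385.1) / 5 = 1915.4000 / 5 = 383.0800
R̄ = (6.7 + 3.7 + 8.7 + 0.8 + 5.7) / 5 = 25.6000 / 5 = 5.1200
UCL = X̄̄ + A₂·R̄ = 383.0800 + 1.023 × 5.1200 = 388.3178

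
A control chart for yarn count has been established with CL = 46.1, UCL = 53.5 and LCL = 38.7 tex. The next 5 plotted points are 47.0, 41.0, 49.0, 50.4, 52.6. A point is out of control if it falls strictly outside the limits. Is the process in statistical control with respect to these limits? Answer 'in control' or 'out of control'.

in control

All 5 points lie within [38.7, 53.5].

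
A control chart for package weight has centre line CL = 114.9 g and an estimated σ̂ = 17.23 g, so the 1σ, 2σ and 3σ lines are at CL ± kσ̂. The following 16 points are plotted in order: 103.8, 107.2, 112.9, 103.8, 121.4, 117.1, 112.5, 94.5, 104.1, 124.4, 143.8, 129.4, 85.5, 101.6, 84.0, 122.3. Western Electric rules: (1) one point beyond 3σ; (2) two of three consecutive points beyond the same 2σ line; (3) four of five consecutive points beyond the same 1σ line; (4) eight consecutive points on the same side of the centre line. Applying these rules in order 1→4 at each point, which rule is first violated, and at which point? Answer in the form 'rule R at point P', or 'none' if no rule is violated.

Zone of each point (C = within 1σ̂, B = 1σ̂–2σ̂, A = 2σ̂–3σ̂, * = beyond 3σ̂; sign = side of CL): 1:-C, 2:-C, 3:-C, 4:-C, 5:+C, 6:+C, 7:-C, 8:-B, 9:-C, 10:+C, 11:+B, 12:+C, 13:-B, 14:-C, 15:-B, 16:+C
No rule fires across all 16 points.

none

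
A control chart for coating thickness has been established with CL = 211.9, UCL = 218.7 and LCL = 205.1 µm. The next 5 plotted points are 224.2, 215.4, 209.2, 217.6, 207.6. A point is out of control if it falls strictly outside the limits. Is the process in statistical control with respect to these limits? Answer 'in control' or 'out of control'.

out of control

Compare each point to [205.1, 218.7]: sample 1 = 224.2 > UCL.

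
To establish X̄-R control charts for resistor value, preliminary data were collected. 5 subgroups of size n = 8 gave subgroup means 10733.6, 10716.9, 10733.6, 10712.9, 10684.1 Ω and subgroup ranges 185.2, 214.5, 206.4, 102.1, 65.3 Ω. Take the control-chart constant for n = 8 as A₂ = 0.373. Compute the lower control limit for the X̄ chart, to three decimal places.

X̄̄ = (10733.6 + 10716.9 + 10733.6 + 10712.9 + 10684.1) / 5 = 53581.1000 / 5 = 10716.2200
R̄ = (185.2 + 214.5 + 206.4 + 102.1 + 65.3) / 5 = 773.5000 / 5 = 154.7000
LCL = X̄̄ − A₂·R̄ = 10716.2200 − 0.373 × 154.7000 = 10658.5169

10658.517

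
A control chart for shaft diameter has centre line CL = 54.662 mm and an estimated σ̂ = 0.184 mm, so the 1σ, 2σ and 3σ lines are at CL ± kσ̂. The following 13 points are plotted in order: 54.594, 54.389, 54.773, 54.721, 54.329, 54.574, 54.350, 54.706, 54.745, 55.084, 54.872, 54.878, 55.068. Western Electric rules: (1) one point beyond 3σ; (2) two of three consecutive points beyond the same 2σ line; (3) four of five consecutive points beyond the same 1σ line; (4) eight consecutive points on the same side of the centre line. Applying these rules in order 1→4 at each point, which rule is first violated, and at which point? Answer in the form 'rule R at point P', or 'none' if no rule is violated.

Zone of each point (C = within 1σ̂, B = 1σ̂–2σ̂, A = 2σ̂–3σ̂, * = beyond 3σ̂; sign = side of CL): 1:-C, 2:-B, 3:+C, 4:+C, 5:-B, 6:-C, 7:-B, 8:+C, 9:+C, 10:+A, 11:+B, 12:+B, 13:+A
Rule 3 (four of five consecutive points beyond the same 1σ limit) is satisfied at point 13.

rule 3 at point 13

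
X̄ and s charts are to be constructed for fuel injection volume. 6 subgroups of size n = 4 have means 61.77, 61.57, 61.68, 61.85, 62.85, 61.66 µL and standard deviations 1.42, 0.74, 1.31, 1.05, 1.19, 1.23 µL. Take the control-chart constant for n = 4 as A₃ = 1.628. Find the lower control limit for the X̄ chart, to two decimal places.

60.01

X̄̄ = (61.77 + 61.57 + 61.68 + 61.85 + 62.85 + 61.66) / 6 = 61.8967
s̄ = (1.42 + 0.74 + 1.31 + 1.05 + 1.19 + 1.23) / 6 = 1.1567
LCL = X̄̄ − A₃·s̄ = 61.8967 − 1.628 × 1.1567 = 60.0136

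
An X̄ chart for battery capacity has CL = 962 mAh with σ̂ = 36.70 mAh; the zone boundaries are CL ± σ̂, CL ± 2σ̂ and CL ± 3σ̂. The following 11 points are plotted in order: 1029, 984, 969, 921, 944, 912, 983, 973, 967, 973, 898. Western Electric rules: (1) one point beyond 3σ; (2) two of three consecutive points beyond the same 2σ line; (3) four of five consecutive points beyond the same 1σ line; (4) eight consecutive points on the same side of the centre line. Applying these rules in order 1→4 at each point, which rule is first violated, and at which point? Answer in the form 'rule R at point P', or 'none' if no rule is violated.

Zone of each point (C = within 1σ̂, B = 1σ̂–2σ̂, A = 2σ̂–3σ̂, * = beyond 3σ̂; sign = side of CL): 1:+B, 2:+C, 3:+C, 4:-B, 5:-C, 6:-B, 7:+C, 8:+C, 9:+C, 10:+C, 11:-B
No rule fires across all 11 points.

none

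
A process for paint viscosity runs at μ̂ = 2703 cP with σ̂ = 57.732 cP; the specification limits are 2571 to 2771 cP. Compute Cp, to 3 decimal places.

Cp = (USL − LSL) / (6σ̂) = (2771 − 2571) / (6 × 57.732) = 200.0000 / 346.3920 = 0.5774

0.577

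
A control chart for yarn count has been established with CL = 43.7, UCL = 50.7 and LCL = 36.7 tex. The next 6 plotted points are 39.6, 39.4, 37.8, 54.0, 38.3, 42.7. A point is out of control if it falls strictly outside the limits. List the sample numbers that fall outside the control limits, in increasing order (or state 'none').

Compare each point to [36.7, 50.7]: sample 4 = 54.0 > UCL.

4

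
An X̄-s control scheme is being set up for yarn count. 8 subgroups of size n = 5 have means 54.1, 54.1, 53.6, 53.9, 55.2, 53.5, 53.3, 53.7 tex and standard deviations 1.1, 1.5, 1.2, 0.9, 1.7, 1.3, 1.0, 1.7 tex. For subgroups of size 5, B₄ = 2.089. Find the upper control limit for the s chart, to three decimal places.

s̄ = (1.1 + 1.5 + 1.2 + 0.9 + 1.7 + 1.3 + 1.0 + 1.7) / 8 = 1.3000
UCL_s = B₄·s̄ = 2.089 × 1.3000 = 2.7157

2.716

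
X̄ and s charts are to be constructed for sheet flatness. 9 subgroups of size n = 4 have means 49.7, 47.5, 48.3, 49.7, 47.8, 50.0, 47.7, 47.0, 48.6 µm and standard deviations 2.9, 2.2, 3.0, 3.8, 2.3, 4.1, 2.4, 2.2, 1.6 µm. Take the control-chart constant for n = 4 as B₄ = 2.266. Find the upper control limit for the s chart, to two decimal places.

6.17

s̄ = (2.9 + 2.2 + 3.0 + 3.8 + 2.3 + 4.1 + 2.4 + 2.2 + 1.6) / 9 = 2.7222
UCL_s = B₄·s̄ = 2.266 × 2.7222 = 6.1686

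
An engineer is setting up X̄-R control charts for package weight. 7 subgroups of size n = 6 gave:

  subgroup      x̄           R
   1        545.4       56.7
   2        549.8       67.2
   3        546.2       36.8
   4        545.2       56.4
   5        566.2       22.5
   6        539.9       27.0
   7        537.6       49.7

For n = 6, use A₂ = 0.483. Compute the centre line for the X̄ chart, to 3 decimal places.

X̄̄ = (545.4 + 549.8 + 546.2 + 545.2 + 566.2 + 539.9 + 537.6) / 7 = 3830.3000 / 7 = 547.1857
CL = X̄̄ = 547.1857

547.186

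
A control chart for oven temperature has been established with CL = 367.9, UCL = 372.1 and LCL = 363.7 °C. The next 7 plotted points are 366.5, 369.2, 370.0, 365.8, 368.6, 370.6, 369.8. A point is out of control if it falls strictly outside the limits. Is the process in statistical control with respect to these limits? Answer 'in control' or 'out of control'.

All 7 points lie within [363.7, 372.1].

in control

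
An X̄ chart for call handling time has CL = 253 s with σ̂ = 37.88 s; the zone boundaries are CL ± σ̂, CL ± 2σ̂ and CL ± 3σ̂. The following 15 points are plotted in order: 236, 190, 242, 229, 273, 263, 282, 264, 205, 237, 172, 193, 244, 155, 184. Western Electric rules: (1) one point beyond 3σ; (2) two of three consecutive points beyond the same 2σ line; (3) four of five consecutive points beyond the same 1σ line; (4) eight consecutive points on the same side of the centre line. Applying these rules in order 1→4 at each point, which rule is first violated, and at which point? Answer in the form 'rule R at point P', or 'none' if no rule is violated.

rule 3 at point 15

Zone of each point (C = within 1σ̂, B = 1σ̂–2σ̂, A = 2σ̂–3σ̂, * = beyond 3σ̂; sign = side of CL): 1:-C, 2:-B, 3:-C, 4:-C, 5:+C, 6:+C, 7:+C, 8:+C, 9:-B, 10:-C, 11:-A, 12:-B, 13:-C, 14:-A, 15:-B
Rule 3 (four of five consecutive points beyond the same 1σ limit) is satisfied at point 15.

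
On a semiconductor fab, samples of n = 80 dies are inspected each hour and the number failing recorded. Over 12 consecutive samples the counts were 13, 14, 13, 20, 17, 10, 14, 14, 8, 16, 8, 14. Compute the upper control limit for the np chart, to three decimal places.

23.442

p̄ = Σdᵢ / (k·n) = 161 / (12 × 80) = 0.16771
UCL = np̄ + 3·√(np̄(1−p̄)) = 13.4167 + 3 × √(13.4167×0.83229) = 13.4167 + 3 × 3.3416 = 23.4416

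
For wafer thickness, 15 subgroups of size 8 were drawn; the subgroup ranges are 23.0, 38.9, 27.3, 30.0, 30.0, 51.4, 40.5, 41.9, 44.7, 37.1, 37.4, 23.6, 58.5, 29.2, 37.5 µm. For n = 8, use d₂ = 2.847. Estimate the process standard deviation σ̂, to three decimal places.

R̄ = (23.0 + 38.9 + 27.3 + 30.0 + 30.0 + 51.4 + 40.5 + 41.9 + 44.7 + 37.1 + 37.4 + 23.6 + 58.5 + 29.2 + 37.5) / 15 = 36.7333
σ̂ = R̄ / d₂ = 36.7333 / 2.847 = 12.9025

12.902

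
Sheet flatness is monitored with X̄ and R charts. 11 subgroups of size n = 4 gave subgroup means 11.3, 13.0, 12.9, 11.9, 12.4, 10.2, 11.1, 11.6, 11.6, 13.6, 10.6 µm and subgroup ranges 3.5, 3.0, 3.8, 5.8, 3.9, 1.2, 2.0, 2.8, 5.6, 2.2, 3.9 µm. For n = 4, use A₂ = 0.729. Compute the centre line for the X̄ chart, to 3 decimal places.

X̄̄ = (11.3 + 13.0 + 12.9 + 11.9 + 12.4 + 10.2 + 11.1 + 11.6 + 11.6 + 13.6 + 10.6) / 11 = 130.2000 / 11 = 11.8364
CL = X̄̄ = 11.8364

11.836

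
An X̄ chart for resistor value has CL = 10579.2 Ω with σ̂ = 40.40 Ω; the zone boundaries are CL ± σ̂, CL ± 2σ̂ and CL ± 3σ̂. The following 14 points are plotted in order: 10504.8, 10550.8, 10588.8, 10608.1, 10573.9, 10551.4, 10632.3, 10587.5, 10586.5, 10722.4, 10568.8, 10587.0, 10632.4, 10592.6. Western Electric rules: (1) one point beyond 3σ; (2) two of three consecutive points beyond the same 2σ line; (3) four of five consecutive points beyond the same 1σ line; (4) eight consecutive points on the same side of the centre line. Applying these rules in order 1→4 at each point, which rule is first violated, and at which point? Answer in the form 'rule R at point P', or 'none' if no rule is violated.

rule 1 at point 10

Zone of each point (C = within 1σ̂, B = 1σ̂–2σ̂, A = 2σ̂–3σ̂, * = beyond 3σ̂; sign = side of CL): 1:-B, 2:-C, 3:+C, 4:+C, 5:-C, 6:-C, 7:+B, 8:+C, 9:+C, 10:+*, 11:-C, 12:+C, 13:+B, 14:+C
Rule 1 (one point beyond the 3σ limits) is satisfied at point 10.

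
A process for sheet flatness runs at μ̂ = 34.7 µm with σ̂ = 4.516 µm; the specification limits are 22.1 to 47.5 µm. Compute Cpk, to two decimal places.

0.93

Cpu = (USL − μ̂) / (3σ̂) = (47.5 − 34.7) / (3 × 4.516) = 0.9448; Cpl = (μ̂ − LSL) / (3σ̂) = (34.7 − 22.1) / (3 × 4.516) = 0.9300; Cpk = min(Cpu, Cpl) = 0.9300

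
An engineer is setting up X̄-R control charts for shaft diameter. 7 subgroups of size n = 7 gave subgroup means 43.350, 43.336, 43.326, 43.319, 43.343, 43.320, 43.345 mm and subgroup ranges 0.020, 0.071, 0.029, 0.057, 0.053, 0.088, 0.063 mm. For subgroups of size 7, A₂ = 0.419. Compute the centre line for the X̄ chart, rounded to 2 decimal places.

X̄̄ = (43.350 + 43.336 + 43.326 + 43.319 + 43.343 + 43.320 + 43.345) / 7 = 303.3390 / 7 = 43.3341
CL = X̄̄ = 43.3341

43.33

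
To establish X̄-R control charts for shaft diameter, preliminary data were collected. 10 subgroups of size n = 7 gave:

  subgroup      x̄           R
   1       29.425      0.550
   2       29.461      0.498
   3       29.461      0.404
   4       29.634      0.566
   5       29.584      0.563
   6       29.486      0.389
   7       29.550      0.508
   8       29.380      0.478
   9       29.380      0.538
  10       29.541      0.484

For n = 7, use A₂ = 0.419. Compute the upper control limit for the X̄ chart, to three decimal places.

X̄̄ = (29.425 + 29.461 + 29.461 + 29.634 + 29.584 + 29.486 + 29.550 + 29.380 + 29.380 + 29.541) / 10 = 294.9020 / 10 = 29.4902
R̄ = (0.550 + 0.498 + 0.404 + 0.566 + 0.563 + 0.389 + 0.508 + 0.478 + 0.538 + 0.484) / 10 = 4.9780 / 10 = 0.4978
UCL = X̄̄ + A₂·R̄ = 29.4902 + 0.419 × 0.4978 = 29.6988

29.699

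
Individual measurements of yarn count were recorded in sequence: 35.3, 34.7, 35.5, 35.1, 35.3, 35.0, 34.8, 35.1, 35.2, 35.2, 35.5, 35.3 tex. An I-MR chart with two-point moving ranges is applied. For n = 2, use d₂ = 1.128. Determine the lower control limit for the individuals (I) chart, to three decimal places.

X̄ = (35.3 + 34.7 + 35.5 + 35.1 + 35.3 + 35.0 + 34.8 + 35.1 + 35.2 + 35.2 + 35.5 + 35.3) / 12 = 35.1667
Moving ranges: 0.6, 0.8, 0.4, 0.2, 0.3, 0.2, 0.3, 0.1, 0.0, 0.3, 0.2; M̄R̄ = 3.4000 / 11 = 0.3091
LCL = X̄ − 3·M̄R̄/d₂ = 35.1667 − 3 × 0.3091 / 1.128 = 34.3446

34.345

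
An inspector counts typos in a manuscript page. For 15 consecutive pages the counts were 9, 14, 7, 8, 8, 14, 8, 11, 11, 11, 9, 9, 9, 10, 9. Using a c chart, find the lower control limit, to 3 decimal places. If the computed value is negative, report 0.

0.409

c̄ = (9 + 14 + 7 + 8 + 8 + 14 + 8 + 11 + 11 + 11 + 9 + 9 + 9 + 10 + 9) / 15 = 147 / 15 = 9.8000
LCL = c̄ − 3√c̄ = 9.8000 − 3 × 3.1305 = 0.4085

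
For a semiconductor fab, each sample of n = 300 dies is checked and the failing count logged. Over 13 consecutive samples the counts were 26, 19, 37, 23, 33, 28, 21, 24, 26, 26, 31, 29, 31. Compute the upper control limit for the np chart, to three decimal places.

p̄ = Σdᵢ / (k·n) = 354 / (13 × 300) = 0.09077
UCL = np̄ + 3·√(np̄(1−p̄)) = 27.2308 + 3 × √(27.2308×0.90923) = 27.2308 + 3 × 4.9758 = 42.1583

42.158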